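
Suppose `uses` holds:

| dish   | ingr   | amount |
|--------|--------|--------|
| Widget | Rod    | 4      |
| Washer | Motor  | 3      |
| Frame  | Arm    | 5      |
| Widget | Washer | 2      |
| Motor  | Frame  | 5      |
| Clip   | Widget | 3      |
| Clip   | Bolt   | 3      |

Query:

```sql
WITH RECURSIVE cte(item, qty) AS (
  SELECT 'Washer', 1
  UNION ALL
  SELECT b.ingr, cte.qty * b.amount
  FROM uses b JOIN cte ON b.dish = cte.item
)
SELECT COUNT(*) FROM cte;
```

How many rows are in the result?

Base: (Washer, qty=1).
Iteration 1: components of {Washer} -> Motor = 1*3 = 3.
Iteration 2: components of {Motor} -> Frame = 3*5 = 15.
Iteration 3: components of {Frame} -> Arm = 15*5 = 75.
Iteration 4: no further components; recursion stops.
Total rows emitted: 4.

4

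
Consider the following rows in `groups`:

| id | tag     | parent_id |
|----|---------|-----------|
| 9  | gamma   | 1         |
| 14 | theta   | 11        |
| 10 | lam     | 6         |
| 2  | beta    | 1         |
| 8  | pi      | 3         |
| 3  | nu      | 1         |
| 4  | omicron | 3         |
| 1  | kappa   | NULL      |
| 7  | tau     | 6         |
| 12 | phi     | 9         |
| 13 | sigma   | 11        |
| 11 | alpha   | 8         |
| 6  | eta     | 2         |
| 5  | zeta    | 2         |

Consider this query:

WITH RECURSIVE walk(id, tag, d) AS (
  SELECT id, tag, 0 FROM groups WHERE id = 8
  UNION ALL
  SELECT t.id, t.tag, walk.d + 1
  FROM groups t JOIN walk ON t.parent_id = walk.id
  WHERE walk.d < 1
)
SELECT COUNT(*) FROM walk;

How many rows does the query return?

Base: id=8 (pi) at d 0.
Iteration 1: rows with parent_id in {8} -> alpha (id 11, d 1).
Iteration 2: d < 1 fails for all current rows; recursion stops.
Total rows emitted: 2.

2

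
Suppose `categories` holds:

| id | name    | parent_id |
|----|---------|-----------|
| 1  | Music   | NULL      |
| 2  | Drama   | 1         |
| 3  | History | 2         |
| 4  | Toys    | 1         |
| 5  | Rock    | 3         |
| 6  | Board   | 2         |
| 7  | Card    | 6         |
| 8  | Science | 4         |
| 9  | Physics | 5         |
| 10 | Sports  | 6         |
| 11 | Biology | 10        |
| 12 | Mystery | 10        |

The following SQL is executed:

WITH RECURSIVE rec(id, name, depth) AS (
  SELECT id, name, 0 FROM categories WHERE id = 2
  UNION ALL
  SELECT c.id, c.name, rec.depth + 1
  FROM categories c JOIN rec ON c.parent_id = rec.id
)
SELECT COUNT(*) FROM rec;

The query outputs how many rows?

9

Base: id=2 (Drama) at depth 0.
Iteration 1: rows with parent_id in {2} -> History (id 3, depth 1), Board (id 6, depth 1).
Iteration 2: rows with parent_id in {3,6} -> Rock (id 5, depth 2), Card (id 7, depth 2), Sports (id 10, depth 2).
Iteration 3: rows with parent_id in {5,7,10} -> Physics (id 9, depth 3), Biology (id 11, depth 3), Mystery (id 12, depth 3).
Iteration 4: no rows with parent_id in {9,11,12}; recursion stops.
Total rows emitted: 9.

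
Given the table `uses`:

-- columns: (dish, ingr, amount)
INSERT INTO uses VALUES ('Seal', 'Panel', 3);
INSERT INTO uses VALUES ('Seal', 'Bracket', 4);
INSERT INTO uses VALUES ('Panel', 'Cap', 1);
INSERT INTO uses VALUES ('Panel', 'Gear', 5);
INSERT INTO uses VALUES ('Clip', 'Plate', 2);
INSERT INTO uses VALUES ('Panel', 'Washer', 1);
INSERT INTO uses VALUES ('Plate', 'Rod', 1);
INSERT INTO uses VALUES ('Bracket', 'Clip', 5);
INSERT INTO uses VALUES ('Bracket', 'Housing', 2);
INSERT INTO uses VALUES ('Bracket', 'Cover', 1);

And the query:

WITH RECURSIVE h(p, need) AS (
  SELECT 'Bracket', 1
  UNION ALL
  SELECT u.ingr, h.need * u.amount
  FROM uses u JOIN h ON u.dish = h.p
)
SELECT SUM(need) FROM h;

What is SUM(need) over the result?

Base: (Bracket, need=1).
Iteration 1: components of {Bracket} -> Clip = 1*5 = 5, Cover = 1*1 = 1, Housing = 1*2 = 2.
Iteration 2: components of {Clip,Cover,Housing} -> Plate = 5*2 = 10.
Iteration 3: components of {Plate} -> Rod = 10*1 = 10.
Iteration 4: no further components; recursion stops.
SUM(need) = 1 + 5 + 1 + 2 + 10 + 10 = 29.

29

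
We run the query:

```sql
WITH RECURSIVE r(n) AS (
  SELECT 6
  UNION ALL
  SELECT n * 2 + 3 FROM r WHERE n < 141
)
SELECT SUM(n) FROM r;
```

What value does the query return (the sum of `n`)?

264

Base: n=6.
Iteration 1: 6 < 141 holds -> n = 6 * 2 + 3 = 15.
Iteration 2: 15 < 141 holds -> n = 15 * 2 + 3 = 33.
Iteration 3: 33 < 141 holds -> n = 33 * 2 + 3 = 69.
Iteration 4: 69 < 141 holds -> n = 69 * 2 + 3 = 141.
Iteration 5: 141 < 141 fails; recursion stops.
SUM(n) = 6 + 15 + 33 + 69 + 141 = 264.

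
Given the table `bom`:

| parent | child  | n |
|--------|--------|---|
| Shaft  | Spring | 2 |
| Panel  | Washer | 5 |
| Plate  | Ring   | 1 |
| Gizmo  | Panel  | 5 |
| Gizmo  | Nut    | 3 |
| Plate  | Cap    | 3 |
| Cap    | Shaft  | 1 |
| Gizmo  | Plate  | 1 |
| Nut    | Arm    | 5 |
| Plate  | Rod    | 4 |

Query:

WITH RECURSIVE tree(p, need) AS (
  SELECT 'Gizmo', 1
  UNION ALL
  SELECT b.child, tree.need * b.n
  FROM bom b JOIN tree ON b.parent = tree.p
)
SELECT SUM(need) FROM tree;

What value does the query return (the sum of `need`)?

Base: (Gizmo, need=1).
Iteration 1: components of {Gizmo} -> Nut = 1*3 = 3, Panel = 1*5 = 5, Plate = 1*1 = 1.
Iteration 2: components of {Nut,Panel,Plate} -> Arm = 3*5 = 15, Cap = 1*3 = 3, Ring = 1*1 = 1, Rod = 1*4 = 4, Washer = 5*5 = 25.
Iteration 3: components of {Arm,Cap,Ring,Rod,Washer} -> Shaft = 3*1 = 3.
Iteration 4: components of {Shaft} -> Spring = 3*2 = 6.
Iteration 5: no further components; recursion stops.
SUM(need) = 1 + 1 + 3 + 5 + 3 + 1 + 4 + 15 + 25 + 3 + 6 = 67.

67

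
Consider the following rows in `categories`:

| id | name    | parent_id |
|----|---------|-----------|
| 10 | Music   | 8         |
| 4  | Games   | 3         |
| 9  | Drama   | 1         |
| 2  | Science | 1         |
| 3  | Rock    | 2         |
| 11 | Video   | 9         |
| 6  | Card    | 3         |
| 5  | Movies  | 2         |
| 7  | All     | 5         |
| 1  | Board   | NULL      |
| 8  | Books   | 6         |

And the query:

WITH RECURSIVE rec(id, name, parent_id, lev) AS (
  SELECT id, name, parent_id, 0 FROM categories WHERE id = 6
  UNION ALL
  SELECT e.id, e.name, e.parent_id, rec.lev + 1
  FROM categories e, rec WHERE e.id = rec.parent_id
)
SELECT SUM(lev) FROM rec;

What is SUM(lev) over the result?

6

Base: id=6 (Card), parent_id=3, lev 0.
Iteration 1: join on id=3 -> Rock (id 3, parent_id=2, lev 1).
Iteration 2: join on id=2 -> Science (id 2, parent_id=1, lev 2).
Iteration 3: join on id=1 -> Board (id 1, parent_id=NULL, lev 3).
Iteration 4: parent_id is NULL; no match; recursion stops.
SUM(lev) = 0 + 1 + 2 + 3 = 6.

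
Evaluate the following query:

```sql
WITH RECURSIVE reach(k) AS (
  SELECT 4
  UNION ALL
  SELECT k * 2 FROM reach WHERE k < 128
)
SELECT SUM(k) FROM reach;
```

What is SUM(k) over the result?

Base: k=4.
Iteration 1: 4 < 128 holds -> k = 4 * 2 = 8.
Iteration 2: 8 < 128 holds -> k = 8 * 2 = 16.
Iteration 3: 16 < 128 holds -> k = 16 * 2 = 32.
Iteration 4: 32 < 128 holds -> k = 32 * 2 = 64.
Iteration 5: 64 < 128 holds -> k = 64 * 2 = 128.
Iteration 6: 128 < 128 fails; recursion stops.
SUM(k) = 4 + 8 + 16 + 32 + 64 + 128 = 252.

252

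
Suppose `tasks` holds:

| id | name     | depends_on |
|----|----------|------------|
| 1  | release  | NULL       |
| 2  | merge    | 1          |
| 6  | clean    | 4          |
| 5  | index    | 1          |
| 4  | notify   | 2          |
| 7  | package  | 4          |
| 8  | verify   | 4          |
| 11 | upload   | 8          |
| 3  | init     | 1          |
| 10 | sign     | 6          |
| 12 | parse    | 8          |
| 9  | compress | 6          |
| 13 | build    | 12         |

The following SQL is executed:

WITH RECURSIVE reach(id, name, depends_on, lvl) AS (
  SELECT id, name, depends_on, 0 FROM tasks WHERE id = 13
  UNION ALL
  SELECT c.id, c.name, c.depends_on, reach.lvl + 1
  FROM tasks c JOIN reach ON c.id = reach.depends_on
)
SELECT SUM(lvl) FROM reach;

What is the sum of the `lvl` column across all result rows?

15

Base: id=13 (build), depends_on=12, lvl 0.
Iteration 1: join on id=12 -> parse (id 12, depends_on=8, lvl 1).
Iteration 2: join on id=8 -> verify (id 8, depends_on=4, lvl 2).
Iteration 3: join on id=4 -> notify (id 4, depends_on=2, lvl 3).
Iteration 4: join on id=2 -> merge (id 2, depends_on=1, lvl 4).
Iteration 5: join on id=1 -> release (id 1, depends_on=NULL, lvl 5).
Iteration 6: depends_on is NULL; no match; recursion stops.
SUM(lvl) = 0 + 1 + 2 + 3 + 4 + 5 = 15.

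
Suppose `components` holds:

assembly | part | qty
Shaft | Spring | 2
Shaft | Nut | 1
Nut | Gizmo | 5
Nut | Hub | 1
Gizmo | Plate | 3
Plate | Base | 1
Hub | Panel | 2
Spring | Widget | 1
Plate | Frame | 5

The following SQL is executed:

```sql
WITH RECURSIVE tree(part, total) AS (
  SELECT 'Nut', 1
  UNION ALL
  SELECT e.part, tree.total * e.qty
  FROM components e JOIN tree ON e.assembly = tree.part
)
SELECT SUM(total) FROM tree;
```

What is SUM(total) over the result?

114

Base: (Nut, total=1).
Iteration 1: components of {Nut} -> Gizmo = 1*5 = 5, Hub = 1*1 = 1.
Iteration 2: components of {Gizmo,Hub} -> Panel = 1*2 = 2, Plate = 5*3 = 15.
Iteration 3: components of {Panel,Plate} -> Base = 15*1 = 15, Frame = 15*5 = 75.
Iteration 4: no further components; recursion stops.
SUM(total) = 1 + 5 + 1 + 15 + 2 + 15 + 75 = 114.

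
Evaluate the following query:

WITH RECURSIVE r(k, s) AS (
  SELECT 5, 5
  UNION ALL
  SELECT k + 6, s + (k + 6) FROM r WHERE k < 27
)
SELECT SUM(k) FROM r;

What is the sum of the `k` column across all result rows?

85

Base: k=5, s=5.
Iteration 1: 5 < 27 holds -> k = 5 + 6 = 11, s = 5 + 11 = 16.
Iteration 2: 11 < 27 holds -> k = 11 + 6 = 17, s = 16 + 17 = 33.
Iteration 3: 17 < 27 holds -> k = 17 + 6 = 23, s = 33 + 23 = 56.
Iteration 4: 23 < 27 holds -> k = 23 + 6 = 29, s = 56 + 29 = 85.
Iteration 5: 29 < 27 fails; recursion stops.
SUM(k) = 5 + 11 + 17 + 23 + 29 = 85.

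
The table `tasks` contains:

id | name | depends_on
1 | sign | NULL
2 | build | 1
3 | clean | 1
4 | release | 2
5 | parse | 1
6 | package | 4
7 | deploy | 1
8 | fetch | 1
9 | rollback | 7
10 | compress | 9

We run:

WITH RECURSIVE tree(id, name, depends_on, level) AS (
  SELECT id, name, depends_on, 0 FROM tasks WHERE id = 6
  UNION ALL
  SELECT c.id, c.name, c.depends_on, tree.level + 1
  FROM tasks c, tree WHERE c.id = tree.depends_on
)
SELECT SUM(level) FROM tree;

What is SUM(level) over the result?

6

Base: id=6 (package), depends_on=4, level 0.
Iteration 1: join on id=4 -> release (id 4, depends_on=2, level 1).
Iteration 2: join on id=2 -> build (id 2, depends_on=1, level 2).
Iteration 3: join on id=1 -> sign (id 1, depends_on=NULL, level 3).
Iteration 4: depends_on is NULL; no match; recursion stops.
SUM(level) = 0 + 1 + 2 + 3 = 6.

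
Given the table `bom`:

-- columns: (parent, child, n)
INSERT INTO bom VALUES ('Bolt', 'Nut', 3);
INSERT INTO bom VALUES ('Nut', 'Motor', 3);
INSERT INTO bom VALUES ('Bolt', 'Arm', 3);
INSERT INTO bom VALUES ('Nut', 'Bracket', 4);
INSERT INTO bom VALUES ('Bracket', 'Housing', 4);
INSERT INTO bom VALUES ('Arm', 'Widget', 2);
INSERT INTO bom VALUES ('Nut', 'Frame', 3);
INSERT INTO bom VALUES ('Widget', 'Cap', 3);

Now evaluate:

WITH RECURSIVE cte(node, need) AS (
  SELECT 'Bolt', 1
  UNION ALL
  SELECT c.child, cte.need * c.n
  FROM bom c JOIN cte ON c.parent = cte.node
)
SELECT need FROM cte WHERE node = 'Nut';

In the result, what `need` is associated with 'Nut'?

Base: (Bolt, need=1).
Iteration 1: components of {Bolt} -> Arm = 1*3 = 3, Nut = 1*3 = 3.
Iteration 2: components of {Arm,Nut} -> Bracket = 3*4 = 12, Frame = 3*3 = 9, Motor = 3*3 = 9, Widget = 3*2 = 6.
Iteration 3: components of {Bracket,Frame,Motor,Widget} -> Cap = 6*3 = 18, Housing = 12*4 = 48.
Iteration 4: no further components; recursion stops.

3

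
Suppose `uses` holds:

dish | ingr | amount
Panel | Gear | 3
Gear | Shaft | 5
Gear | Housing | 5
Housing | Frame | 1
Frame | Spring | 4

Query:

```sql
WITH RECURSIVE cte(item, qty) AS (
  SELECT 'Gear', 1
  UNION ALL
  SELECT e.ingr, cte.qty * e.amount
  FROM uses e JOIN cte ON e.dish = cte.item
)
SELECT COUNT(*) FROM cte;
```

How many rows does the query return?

Base: (Gear, qty=1).
Iteration 1: components of {Gear} -> Housing = 1*5 = 5, Shaft = 1*5 = 5.
Iteration 2: components of {Housing,Shaft} -> Frame = 5*1 = 5.
Iteration 3: components of {Frame} -> Spring = 5*4 = 20.
Iteration 4: no further components; recursion stops.
Total rows emitted: 5.

5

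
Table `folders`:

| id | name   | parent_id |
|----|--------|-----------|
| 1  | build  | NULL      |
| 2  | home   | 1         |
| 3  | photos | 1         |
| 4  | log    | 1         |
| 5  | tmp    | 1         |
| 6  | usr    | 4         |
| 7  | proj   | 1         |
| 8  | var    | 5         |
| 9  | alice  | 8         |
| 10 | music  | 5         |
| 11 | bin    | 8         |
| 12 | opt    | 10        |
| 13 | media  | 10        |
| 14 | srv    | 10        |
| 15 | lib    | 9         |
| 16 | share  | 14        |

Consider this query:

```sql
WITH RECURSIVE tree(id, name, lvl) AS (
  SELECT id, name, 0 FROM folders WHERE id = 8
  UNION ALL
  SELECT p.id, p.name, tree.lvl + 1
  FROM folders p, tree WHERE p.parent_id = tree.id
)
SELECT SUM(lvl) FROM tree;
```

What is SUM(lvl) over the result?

4

Base: id=8 (var) at lvl 0.
Iteration 1: rows with parent_id in {8} -> alice (id 9, lvl 1), bin (id 11, lvl 1).
Iteration 2: rows with parent_id in {9,11} -> lib (id 15, lvl 2).
Iteration 3: no rows with parent_id in {15}; recursion stops.
SUM(lvl) = 0 + 1 + 1 + 2 = 4.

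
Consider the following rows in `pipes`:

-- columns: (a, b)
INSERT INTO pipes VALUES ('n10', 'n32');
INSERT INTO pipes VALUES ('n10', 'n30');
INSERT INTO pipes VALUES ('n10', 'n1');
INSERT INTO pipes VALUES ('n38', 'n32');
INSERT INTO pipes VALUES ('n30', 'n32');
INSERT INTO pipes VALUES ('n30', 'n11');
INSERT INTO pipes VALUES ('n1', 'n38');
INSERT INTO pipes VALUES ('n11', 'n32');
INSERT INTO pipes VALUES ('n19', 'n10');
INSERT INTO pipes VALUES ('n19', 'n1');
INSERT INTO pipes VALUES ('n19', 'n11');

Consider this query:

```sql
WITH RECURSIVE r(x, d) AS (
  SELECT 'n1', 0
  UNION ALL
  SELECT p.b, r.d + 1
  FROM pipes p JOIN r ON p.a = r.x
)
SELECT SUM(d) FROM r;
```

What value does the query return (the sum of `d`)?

3

Base: (n1, d=0).
Iteration 1: edges from {n1} -> (n38, d=1).
Iteration 2: edges from {n38} -> (n32, d=2).
Iteration 3: no outgoing edges from {n32}; recursion stops.
SUM(d) = 0 + 1 + 2 = 3.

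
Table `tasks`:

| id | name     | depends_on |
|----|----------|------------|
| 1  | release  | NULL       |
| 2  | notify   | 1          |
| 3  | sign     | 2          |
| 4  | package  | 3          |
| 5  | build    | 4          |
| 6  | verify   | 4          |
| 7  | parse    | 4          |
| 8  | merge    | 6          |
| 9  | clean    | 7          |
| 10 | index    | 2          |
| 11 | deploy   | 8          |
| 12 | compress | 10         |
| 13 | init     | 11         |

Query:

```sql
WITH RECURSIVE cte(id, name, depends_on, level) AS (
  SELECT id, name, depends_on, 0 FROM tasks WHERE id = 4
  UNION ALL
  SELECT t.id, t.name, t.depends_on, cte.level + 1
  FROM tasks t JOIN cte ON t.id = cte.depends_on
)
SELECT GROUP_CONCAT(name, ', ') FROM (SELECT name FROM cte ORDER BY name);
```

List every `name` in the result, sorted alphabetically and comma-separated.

notify, package, release, sign

Base: id=4 (package), depends_on=3, level 0.
Iteration 1: join on id=3 -> sign (id 3, depends_on=2, level 1).
Iteration 2: join on id=2 -> notify (id 2, depends_on=1, level 2).
Iteration 3: join on id=1 -> release (id 1, depends_on=NULL, level 3).
Iteration 4: depends_on is NULL; no match; recursion stops.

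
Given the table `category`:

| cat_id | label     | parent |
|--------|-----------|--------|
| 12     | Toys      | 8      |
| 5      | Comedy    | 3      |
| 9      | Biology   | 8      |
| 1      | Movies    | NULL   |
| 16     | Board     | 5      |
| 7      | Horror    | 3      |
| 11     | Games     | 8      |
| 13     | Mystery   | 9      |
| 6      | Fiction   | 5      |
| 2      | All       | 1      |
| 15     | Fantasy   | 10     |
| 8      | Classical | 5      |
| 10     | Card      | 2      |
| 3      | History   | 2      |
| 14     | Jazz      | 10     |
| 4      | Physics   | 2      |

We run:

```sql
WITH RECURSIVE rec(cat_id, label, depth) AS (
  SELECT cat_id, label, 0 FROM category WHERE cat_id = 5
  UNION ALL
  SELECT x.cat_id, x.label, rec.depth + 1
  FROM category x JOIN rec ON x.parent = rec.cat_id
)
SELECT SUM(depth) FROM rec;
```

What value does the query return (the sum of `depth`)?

Base: cat_id=5 (Comedy) at depth 0.
Iteration 1: rows with parent in {5} -> Fiction (id 6, depth 1), Classical (id 8, depth 1), Board (id 16, depth 1).
Iteration 2: rows with parent in {6,8,16} -> Biology (id 9, depth 2), Games (id 11, depth 2), Toys (id 12, depth 2).
Iteration 3: rows with parent in {9,11,12} -> Mystery (id 13, depth 3).
Iteration 4: no rows with parent in {13}; recursion stops.
SUM(depth) = 0 + 1 + 1 + 1 + 2 + 2 + 2 + 3 = 12.

12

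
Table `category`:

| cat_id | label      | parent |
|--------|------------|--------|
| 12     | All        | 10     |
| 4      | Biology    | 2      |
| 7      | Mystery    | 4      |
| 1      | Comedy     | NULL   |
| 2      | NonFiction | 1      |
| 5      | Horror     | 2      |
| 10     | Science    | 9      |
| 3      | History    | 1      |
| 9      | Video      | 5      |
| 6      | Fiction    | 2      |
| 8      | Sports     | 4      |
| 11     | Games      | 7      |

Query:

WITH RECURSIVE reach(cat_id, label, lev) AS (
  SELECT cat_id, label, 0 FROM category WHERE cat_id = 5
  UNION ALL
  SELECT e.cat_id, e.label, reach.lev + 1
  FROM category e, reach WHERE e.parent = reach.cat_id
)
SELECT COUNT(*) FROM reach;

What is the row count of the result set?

4

Base: cat_id=5 (Horror) at lev 0.
Iteration 1: rows with parent in {5} -> Video (id 9, lev 1).
Iteration 2: rows with parent in {9} -> Science (id 10, lev 2).
Iteration 3: rows with parent in {10} -> All (id 12, lev 3).
Iteration 4: no rows with parent in {12}; recursion stops.
Total rows emitted: 4.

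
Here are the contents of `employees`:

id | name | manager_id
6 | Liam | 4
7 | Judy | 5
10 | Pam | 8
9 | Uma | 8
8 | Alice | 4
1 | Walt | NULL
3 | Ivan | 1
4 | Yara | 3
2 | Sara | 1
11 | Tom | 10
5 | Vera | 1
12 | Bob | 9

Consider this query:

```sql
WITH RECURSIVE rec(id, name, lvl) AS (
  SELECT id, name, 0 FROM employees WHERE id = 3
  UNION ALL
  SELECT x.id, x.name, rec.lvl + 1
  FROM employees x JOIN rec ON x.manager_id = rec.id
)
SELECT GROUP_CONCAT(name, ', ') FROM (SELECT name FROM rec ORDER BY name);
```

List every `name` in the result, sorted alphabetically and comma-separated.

Alice, Bob, Ivan, Liam, Pam, Tom, Uma, Yara

Base: id=3 (Ivan) at lvl 0.
Iteration 1: rows with manager_id in {3} -> Yara (id 4, lvl 1).
Iteration 2: rows with manager_id in {4} -> Liam (id 6, lvl 2), Alice (id 8, lvl 2).
Iteration 3: rows with manager_id in {6,8} -> Uma (id 9, lvl 3), Pam (id 10, lvl 3).
Iteration 4: rows with manager_id in {9,10} -> Tom (id 11, lvl 4), Bob (id 12, lvl 4).
Iteration 5: no rows with manager_id in {11,12}; recursion stops.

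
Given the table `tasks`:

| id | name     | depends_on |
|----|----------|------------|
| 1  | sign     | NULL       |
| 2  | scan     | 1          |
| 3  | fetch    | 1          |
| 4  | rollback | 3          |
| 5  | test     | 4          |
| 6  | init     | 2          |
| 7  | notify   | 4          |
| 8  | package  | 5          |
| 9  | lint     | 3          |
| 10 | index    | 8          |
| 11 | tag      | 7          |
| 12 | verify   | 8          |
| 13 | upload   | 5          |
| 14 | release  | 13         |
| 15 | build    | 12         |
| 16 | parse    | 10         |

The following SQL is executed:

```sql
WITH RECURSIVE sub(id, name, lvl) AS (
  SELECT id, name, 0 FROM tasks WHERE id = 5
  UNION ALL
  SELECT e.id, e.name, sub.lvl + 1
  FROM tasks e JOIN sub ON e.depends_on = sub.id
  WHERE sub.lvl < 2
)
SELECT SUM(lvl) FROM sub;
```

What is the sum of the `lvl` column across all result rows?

8

Base: id=5 (test) at lvl 0.
Iteration 1: rows with depends_on in {5} -> package (id 8, lvl 1), upload (id 13, lvl 1).
Iteration 2: rows with depends_on in {8,13} -> index (id 10, lvl 2), verify (id 12, lvl 2), release (id 14, lvl 2).
Iteration 3: lvl < 2 fails for all current rows; recursion stops.
SUM(lvl) = 0 + 1 + 1 + 2 + 2 + 2 = 8.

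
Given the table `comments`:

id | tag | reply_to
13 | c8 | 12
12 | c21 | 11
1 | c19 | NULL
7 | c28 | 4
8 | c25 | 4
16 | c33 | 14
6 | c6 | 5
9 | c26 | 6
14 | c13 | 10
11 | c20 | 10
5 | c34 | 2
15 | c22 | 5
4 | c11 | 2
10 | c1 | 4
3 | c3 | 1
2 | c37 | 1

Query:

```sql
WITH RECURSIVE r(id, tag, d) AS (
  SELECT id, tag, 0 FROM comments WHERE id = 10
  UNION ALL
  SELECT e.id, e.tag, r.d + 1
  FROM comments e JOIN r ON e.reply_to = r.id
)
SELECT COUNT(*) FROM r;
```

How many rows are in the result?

6

Base: id=10 (c1) at d 0.
Iteration 1: rows with reply_to in {10} -> c20 (id 11, d 1), c13 (id 14, d 1).
Iteration 2: rows with reply_to in {11,14} -> c21 (id 12, d 2), c33 (id 16, d 2).
Iteration 3: rows with reply_to in {12,16} -> c8 (id 13, d 3).
Iteration 4: no rows with reply_to in {13}; recursion stops.
Total rows emitted: 6.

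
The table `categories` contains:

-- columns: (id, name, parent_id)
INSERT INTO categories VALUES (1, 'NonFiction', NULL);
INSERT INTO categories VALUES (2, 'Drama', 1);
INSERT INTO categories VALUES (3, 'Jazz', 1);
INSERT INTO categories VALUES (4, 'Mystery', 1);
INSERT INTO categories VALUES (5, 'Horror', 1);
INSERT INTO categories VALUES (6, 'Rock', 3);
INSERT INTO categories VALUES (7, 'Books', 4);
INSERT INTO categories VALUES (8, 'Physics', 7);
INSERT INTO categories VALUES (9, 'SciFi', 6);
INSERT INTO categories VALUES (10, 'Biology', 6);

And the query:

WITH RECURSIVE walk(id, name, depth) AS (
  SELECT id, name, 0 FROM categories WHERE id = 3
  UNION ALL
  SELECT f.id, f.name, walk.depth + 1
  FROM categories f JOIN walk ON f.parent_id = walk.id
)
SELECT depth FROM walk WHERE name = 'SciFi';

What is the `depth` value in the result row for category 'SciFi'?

Base: id=3 (Jazz) at depth 0.
Iteration 1: rows with parent_id in {3} -> Rock (id 6, depth 1).
Iteration 2: rows with parent_id in {6} -> SciFi (id 9, depth 2), Biology (id 10, depth 2).
Iteration 3: no rows with parent_id in {9,10}; recursion stops.

2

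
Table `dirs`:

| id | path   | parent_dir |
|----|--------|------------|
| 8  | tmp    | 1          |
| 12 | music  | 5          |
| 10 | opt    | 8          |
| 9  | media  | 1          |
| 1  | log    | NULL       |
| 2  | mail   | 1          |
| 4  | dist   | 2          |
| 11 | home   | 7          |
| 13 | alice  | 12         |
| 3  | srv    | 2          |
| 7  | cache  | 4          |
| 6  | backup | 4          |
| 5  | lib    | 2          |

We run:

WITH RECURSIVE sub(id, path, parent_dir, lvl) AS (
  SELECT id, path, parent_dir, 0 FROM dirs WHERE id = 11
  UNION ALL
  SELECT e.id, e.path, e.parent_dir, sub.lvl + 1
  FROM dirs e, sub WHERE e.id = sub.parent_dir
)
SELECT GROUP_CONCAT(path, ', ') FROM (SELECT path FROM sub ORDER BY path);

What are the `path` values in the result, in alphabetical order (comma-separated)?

Base: id=11 (home), parent_dir=7, lvl 0.
Iteration 1: join on id=7 -> cache (id 7, parent_dir=4, lvl 1).
Iteration 2: join on id=4 -> dist (id 4, parent_dir=2, lvl 2).
Iteration 3: join on id=2 -> mail (id 2, parent_dir=1, lvl 3).
Iteration 4: join on id=1 -> log (id 1, parent_dir=NULL, lvl 4).
Iteration 5: parent_dir is NULL; no match; recursion stops.

cache, dist, home, log, mail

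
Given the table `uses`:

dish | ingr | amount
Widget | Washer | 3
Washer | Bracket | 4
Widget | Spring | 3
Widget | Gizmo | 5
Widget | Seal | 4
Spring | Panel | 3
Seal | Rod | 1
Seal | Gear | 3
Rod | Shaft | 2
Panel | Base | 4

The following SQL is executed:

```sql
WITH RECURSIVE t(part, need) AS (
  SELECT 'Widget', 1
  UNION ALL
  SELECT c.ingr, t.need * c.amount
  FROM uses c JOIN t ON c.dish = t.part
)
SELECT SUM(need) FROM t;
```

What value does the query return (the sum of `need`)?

97

Base: (Widget, need=1).
Iteration 1: components of {Widget} -> Gizmo = 1*5 = 5, Seal = 1*4 = 4, Spring = 1*3 = 3, Washer = 1*3 = 3.
Iteration 2: components of {Gizmo,Seal,Spring,Washer} -> Bracket = 3*4 = 12, Gear = 4*3 = 12, Panel = 3*3 = 9, Rod = 4*1 = 4.
Iteration 3: components of {Bracket,Gear,Panel,Rod} -> Base = 9*4 = 36, Shaft = 4*2 = 8.
Iteration 4: no further components; recursion stops.
SUM(need) = 1 + 3 + 3 + 5 + 4 + 12 + 9 + 4 + 12 + 36 + 8 = 97.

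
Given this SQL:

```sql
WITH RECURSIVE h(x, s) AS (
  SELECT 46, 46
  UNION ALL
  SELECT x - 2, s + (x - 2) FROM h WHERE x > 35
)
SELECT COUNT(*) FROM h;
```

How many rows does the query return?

Base: x=46, s=46.
Iteration 1: 46 > 35 holds -> x = 46 - 2 = 44, s = 46 + 44 = 90.
Iteration 2: 44 > 35 holds -> x = 44 - 2 = 42, s = 90 + 42 = 132.
Iteration 3: 42 > 35 holds -> x = 42 - 2 = 40, s = 132 + 40 = 172.
Iteration 4: 40 > 35 holds -> x = 40 - 2 = 38, s = 172 + 38 = 210.
Iteration 5: 38 > 35 holds -> x = 38 - 2 = 36, s = 210 + 36 = 246.
Iteration 6: 36 > 35 holds -> x = 36 - 2 = 34, s = 246 + 34 = 280.
Iteration 7: 34 > 35 fails; recursion stops.
Total rows emitted: 7.

7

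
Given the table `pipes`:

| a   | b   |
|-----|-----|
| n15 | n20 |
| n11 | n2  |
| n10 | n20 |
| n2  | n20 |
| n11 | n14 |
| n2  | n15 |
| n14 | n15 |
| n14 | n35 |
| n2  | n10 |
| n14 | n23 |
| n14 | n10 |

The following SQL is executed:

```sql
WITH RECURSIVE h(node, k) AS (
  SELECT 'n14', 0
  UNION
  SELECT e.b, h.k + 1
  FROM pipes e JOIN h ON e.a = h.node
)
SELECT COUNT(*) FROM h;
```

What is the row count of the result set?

Base: (n14, k=0).
Iteration 1: edges from {n14} -> (n10, k=1), (n15, k=1), (n23, k=1), (n35, k=1).
Iteration 2: edges from {n10,n15,n23,n35} -> (n20, k=2). [UNION drops 1 duplicate row(s)]
Iteration 3: no outgoing edges from {n20}; recursion stops.
Total rows emitted: 6.

6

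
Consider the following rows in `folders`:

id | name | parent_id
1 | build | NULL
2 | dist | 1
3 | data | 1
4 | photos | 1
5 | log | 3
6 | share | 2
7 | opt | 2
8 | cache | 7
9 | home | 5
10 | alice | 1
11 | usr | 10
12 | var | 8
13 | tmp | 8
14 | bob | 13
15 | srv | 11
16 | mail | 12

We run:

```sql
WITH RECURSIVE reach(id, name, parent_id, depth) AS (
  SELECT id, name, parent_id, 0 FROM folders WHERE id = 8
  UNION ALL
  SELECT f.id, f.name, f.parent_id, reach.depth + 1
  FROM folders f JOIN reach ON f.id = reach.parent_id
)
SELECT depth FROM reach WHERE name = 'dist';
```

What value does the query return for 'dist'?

2

Base: id=8 (cache), parent_id=7, depth 0.
Iteration 1: join on id=7 -> opt (id 7, parent_id=2, depth 1).
Iteration 2: join on id=2 -> dist (id 2, parent_id=1, depth 2).
Iteration 3: join on id=1 -> build (id 1, parent_id=NULL, depth 3).
Iteration 4: parent_id is NULL; no match; recursion stops.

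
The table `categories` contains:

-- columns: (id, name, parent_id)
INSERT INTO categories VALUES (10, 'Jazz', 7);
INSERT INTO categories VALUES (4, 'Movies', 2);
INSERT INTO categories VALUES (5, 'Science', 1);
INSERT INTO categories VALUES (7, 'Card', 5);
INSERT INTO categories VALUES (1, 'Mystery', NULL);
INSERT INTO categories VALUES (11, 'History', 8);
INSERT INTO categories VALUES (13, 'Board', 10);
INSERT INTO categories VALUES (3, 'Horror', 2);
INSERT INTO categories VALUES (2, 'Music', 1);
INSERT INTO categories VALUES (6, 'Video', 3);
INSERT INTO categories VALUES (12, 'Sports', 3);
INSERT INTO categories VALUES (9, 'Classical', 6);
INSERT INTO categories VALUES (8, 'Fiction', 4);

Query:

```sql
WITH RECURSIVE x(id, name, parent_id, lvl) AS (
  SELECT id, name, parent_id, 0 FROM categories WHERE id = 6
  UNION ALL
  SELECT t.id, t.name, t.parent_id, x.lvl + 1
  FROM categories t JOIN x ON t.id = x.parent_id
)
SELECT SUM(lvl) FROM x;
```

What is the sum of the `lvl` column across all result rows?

Base: id=6 (Video), parent_id=3, lvl 0.
Iteration 1: join on id=3 -> Horror (id 3, parent_id=2, lvl 1).
Iteration 2: join on id=2 -> Music (id 2, parent_id=1, lvl 2).
Iteration 3: join on id=1 -> Mystery (id 1, parent_id=NULL, lvl 3).
Iteration 4: parent_id is NULL; no match; recursion stops.
SUM(lvl) = 0 + 1 + 2 + 3 = 6.

6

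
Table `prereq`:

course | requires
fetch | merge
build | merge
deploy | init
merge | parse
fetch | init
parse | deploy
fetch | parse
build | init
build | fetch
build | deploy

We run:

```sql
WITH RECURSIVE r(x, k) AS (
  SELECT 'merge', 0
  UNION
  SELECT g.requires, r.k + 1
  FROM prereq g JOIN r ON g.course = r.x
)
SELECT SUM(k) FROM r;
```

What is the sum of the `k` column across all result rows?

Base: (merge, k=0).
Iteration 1: edges from {merge} -> (parse, k=1).
Iteration 2: edges from {parse} -> (deploy, k=2).
Iteration 3: edges from {deploy} -> (init, k=3).
Iteration 4: no outgoing edges from {init}; recursion stops.
SUM(k) = 0 + 1 + 2 + 3 = 6.

6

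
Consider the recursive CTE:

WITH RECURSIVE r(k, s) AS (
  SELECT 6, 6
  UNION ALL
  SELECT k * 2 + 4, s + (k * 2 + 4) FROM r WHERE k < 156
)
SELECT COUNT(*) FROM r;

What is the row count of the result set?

5

Base: k=6, s=6.
Iteration 1: 6 < 156 holds -> k = 6 * 2 + 4 = 16, s = 6 + 16 = 22.
Iteration 2: 16 < 156 holds -> k = 16 * 2 + 4 = 36, s = 22 + 36 = 58.
Iteration 3: 36 < 156 holds -> k = 36 * 2 + 4 = 76, s = 58 + 76 = 134.
Iteration 4: 76 < 156 holds -> k = 76 * 2 + 4 = 156, s = 134 + 156 = 290.
Iteration 5: 156 < 156 fails; recursion stops.
Total rows emitted: 5.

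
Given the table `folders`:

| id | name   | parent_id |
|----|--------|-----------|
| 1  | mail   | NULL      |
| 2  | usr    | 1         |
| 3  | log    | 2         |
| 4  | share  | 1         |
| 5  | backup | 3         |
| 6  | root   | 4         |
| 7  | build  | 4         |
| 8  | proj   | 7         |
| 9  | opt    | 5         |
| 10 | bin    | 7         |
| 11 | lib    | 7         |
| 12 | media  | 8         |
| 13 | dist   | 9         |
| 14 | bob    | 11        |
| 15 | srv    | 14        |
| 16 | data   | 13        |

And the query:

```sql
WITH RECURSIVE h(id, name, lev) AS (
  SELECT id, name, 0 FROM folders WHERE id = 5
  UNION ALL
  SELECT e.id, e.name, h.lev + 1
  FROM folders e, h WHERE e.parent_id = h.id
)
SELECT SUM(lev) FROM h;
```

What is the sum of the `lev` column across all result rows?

6

Base: id=5 (backup) at lev 0.
Iteration 1: rows with parent_id in {5} -> opt (id 9, lev 1).
Iteration 2: rows with parent_id in {9} -> dist (id 13, lev 2).
Iteration 3: rows with parent_id in {13} -> data (id 16, lev 3).
Iteration 4: no rows with parent_id in {16}; recursion stops.
SUM(lev) = 0 + 1 + 2 + 3 = 6.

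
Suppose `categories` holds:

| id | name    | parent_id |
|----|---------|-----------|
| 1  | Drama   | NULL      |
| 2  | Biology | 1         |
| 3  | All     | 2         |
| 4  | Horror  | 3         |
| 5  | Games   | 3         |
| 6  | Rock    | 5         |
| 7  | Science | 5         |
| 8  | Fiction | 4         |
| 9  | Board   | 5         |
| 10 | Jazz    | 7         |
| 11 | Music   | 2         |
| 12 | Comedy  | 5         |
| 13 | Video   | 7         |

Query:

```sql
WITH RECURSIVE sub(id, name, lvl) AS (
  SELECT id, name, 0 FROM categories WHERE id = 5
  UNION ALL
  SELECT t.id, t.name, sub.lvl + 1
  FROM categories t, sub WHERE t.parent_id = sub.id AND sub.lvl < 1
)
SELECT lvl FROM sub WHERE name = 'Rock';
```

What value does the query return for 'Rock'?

1

Base: id=5 (Games) at lvl 0.
Iteration 1: rows with parent_id in {5} -> Rock (id 6, lvl 1), Science (id 7, lvl 1), Board (id 9, lvl 1), Comedy (id 12, lvl 1).
Iteration 2: lvl < 1 fails for all current rows; recursion stops.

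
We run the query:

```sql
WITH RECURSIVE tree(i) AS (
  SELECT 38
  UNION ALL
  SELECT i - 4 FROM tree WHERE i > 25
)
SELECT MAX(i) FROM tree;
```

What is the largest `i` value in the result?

38

Base: i=38.
Iteration 1: 38 > 25 holds -> i = 38 - 4 = 34.
Iteration 2: 34 > 25 holds -> i = 34 - 4 = 30.
Iteration 3: 30 > 25 holds -> i = 30 - 4 = 26.
Iteration 4: 26 > 25 holds -> i = 26 - 4 = 22.
Iteration 5: 22 > 25 fails; recursion stops.
i values: 38, 34, 30, 26, 22; the maximum is 38.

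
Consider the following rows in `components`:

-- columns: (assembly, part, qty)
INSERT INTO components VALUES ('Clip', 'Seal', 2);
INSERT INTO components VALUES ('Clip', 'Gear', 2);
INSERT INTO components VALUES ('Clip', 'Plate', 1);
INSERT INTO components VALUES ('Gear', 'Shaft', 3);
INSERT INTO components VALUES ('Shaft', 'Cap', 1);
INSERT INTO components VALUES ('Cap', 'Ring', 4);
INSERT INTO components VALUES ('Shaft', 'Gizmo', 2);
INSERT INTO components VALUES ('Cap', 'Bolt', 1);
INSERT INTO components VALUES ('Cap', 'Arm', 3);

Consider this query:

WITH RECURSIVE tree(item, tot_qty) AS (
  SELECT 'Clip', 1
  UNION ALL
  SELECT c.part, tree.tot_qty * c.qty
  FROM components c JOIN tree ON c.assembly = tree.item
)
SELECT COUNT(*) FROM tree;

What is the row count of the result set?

10

Base: (Clip, tot_qty=1).
Iteration 1: components of {Clip} -> Gear = 1*2 = 2, Plate = 1*1 = 1, Seal = 1*2 = 2.
Iteration 2: components of {Gear,Plate,Seal} -> Shaft = 2*3 = 6.
Iteration 3: components of {Shaft} -> Cap = 6*1 = 6, Gizmo = 6*2 = 12.
Iteration 4: components of {Cap,Gizmo} -> Arm = 6*3 = 18, Bolt = 6*1 = 6, Ring = 6*4 = 24.
Iteration 5: no further components; recursion stops.
Total rows emitted: 10.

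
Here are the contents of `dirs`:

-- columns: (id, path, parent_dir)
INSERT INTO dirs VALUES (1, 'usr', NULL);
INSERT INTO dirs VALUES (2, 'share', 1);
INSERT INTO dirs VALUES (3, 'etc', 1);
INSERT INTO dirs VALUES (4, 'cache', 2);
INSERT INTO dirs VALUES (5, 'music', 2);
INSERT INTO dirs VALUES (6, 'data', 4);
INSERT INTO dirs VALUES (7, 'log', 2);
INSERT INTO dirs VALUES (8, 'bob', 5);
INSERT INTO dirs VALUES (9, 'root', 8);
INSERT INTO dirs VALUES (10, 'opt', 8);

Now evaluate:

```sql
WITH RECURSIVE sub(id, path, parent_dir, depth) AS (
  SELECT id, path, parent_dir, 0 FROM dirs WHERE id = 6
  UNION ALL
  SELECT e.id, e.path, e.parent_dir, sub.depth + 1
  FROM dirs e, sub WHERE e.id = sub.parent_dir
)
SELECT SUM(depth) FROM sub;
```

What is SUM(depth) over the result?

6

Base: id=6 (data), parent_dir=4, depth 0.
Iteration 1: join on id=4 -> cache (id 4, parent_dir=2, depth 1).
Iteration 2: join on id=2 -> share (id 2, parent_dir=1, depth 2).
Iteration 3: join on id=1 -> usr (id 1, parent_dir=NULL, depth 3).
Iteration 4: parent_dir is NULL; no match; recursion stops.
SUM(depth) = 0 + 1 + 2 + 3 = 6.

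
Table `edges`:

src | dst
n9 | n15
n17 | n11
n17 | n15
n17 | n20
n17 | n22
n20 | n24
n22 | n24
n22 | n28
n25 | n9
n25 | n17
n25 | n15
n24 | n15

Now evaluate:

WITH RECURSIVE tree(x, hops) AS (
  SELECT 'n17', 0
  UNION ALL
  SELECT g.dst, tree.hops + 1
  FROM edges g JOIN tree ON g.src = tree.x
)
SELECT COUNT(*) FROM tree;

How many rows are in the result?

Base: (n17, hops=0).
Iteration 1: edges from {n17} -> (n11, hops=1), (n15, hops=1), (n20, hops=1), (n22, hops=1).
Iteration 2: edges from {n11,n15,n20,n22} -> (n24, hops=2) x2, (n28, hops=2). [UNION ALL keeps all 3 new rows, including repeats]
Iteration 3: edges from {n24,n28} -> (n15, hops=3) x2. [UNION ALL keeps all 2 new rows, including repeats]
Iteration 4: no outgoing edges from {n15}; recursion stops.
Total rows emitted: 10.

10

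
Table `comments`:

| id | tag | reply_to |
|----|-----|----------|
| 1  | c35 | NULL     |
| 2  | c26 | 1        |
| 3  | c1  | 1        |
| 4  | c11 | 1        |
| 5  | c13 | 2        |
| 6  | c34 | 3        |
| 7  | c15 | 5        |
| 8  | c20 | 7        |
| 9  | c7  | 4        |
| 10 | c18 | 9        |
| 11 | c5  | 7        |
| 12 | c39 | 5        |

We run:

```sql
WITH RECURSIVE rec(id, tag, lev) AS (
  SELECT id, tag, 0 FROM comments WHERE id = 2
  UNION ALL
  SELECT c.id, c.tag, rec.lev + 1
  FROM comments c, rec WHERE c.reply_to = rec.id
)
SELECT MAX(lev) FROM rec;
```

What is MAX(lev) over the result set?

Base: id=2 (c26) at lev 0.
Iteration 1: rows with reply_to in {2} -> c13 (id 5, lev 1).
Iteration 2: rows with reply_to in {5} -> c15 (id 7, lev 2), c39 (id 12, lev 2).
Iteration 3: rows with reply_to in {7,12} -> c20 (id 8, lev 3), c5 (id 11, lev 3).
Iteration 4: no rows with reply_to in {8,11}; recursion stops.
lev values: 0, 1, 2, 2, 3, 3; the maximum is 3.

3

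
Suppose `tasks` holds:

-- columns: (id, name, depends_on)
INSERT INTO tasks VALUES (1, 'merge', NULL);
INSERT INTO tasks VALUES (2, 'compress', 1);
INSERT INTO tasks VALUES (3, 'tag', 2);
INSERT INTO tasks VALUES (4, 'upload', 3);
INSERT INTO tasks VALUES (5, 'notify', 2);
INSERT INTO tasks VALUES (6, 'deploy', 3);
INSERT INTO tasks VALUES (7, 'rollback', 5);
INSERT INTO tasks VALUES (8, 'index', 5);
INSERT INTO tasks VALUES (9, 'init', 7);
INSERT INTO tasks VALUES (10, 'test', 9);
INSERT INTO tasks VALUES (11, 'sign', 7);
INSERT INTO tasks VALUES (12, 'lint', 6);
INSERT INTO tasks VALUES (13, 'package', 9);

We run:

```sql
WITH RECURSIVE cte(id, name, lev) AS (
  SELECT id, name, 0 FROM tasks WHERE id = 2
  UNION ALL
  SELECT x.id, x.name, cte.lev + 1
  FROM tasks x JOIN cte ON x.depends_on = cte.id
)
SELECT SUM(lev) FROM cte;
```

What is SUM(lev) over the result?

Base: id=2 (compress) at lev 0.
Iteration 1: rows with depends_on in {2} -> tag (id 3, lev 1), notify (id 5, lev 1).
Iteration 2: rows with depends_on in {3,5} -> upload (id 4, lev 2), deploy (id 6, lev 2), rollback (id 7, lev 2), index (id 8, lev 2).
Iteration 3: rows with depends_on in {4,6,7,8} -> init (id 9, lev 3), sign (id 11, lev 3), lint (id 12, lev 3).
Iteration 4: rows with depends_on in {9,11,12} -> test (id 10, lev 4), package (id 13, lev 4).
Iteration 5: no rows with depends_on in {10,13}; recursion stops.
SUM(lev) = 0 + 1 + 1 + 2 + 2 + 2 + 2 + 3 + 3 + 3 + 4 + 4 = 27.

27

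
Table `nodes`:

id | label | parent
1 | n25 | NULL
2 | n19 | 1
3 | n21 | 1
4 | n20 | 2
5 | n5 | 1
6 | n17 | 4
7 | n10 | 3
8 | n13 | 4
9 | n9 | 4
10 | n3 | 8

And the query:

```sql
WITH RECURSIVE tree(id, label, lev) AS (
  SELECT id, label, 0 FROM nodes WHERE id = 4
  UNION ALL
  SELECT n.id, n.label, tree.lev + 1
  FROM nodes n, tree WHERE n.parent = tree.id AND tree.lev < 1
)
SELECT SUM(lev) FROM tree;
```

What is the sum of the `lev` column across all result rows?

3

Base: id=4 (n20) at lev 0.
Iteration 1: rows with parent in {4} -> n17 (id 6, lev 1), n13 (id 8, lev 1), n9 (id 9, lev 1).
Iteration 2: lev < 1 fails for all current rows; recursion stops.
SUM(lev) = 0 + 1 + 1 + 1 = 3.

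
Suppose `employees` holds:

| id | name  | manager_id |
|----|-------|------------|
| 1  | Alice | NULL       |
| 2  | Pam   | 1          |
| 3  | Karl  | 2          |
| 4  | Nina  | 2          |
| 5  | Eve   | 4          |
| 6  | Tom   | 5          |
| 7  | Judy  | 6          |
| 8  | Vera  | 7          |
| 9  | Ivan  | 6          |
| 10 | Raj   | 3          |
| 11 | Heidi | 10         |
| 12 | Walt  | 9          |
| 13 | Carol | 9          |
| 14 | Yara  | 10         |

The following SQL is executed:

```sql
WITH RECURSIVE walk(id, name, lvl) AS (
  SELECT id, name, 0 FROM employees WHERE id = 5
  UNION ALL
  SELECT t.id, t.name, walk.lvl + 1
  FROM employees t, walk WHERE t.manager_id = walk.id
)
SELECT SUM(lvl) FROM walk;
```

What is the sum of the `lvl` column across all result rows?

Base: id=5 (Eve) at lvl 0.
Iteration 1: rows with manager_id in {5} -> Tom (id 6, lvl 1).
Iteration 2: rows with manager_id in {6} -> Judy (id 7, lvl 2), Ivan (id 9, lvl 2).
Iteration 3: rows with manager_id in {7,9} -> Vera (id 8, lvl 3), Walt (id 12, lvl 3), Carol (id 13, lvl 3).
Iteration 4: no rows with manager_id in {8,12,13}; recursion stops.
SUM(lvl) = 0 + 1 + 2 + 2 + 3 + 3 + 3 = 14.

14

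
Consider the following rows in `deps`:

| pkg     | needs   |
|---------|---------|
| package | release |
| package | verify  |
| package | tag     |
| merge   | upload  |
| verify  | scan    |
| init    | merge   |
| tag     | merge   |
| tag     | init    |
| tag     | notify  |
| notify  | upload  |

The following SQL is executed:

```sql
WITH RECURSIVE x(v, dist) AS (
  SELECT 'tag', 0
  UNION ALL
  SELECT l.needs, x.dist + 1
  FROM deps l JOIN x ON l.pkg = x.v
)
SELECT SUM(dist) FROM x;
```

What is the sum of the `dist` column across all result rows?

12

Base: (tag, dist=0).
Iteration 1: edges from {tag} -> (init, dist=1), (merge, dist=1), (notify, dist=1).
Iteration 2: edges from {init,merge,notify} -> (merge, dist=2), (upload, dist=2) x2. [UNION ALL keeps all 3 new rows, including repeats]
Iteration 3: edges from {merge,upload} -> (upload, dist=3).
Iteration 4: no outgoing edges from {upload}; recursion stops.
SUM(dist) = 0 + 1 + 1 + 1 + 2 + 2 + 2 + 3 = 12.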